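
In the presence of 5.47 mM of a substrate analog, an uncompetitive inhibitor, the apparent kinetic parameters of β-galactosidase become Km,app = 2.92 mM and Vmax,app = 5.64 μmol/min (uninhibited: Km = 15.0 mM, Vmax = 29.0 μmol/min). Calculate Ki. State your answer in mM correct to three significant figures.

Uncompetitive: Vmax,app = Vmax/α (and Km,app = Km/α) with α = 1 + [I]/Ki.
α = Vmax/Vmax,app = 29.0/5.64 = 5.142.
Ki = [I]/(α − 1) = 5.47/4.142 = 1.32 mM.

1.32 mM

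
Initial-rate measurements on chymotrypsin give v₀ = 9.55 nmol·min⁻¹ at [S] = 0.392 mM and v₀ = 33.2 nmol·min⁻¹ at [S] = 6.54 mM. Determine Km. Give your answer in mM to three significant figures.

1.23 mM

In reciprocal form, 1/v = (Km/Vmax)·(1/[S]) + 1/Vmax. The two points give (1/[S], 1/v) = (2.551, 0.1047) and (0.1529, 0.03012).
Slope = (0.1047 − 0.03012)/(2.551 − 0.1529) = 0.03110; intercept = 0.1047 − 0.03110×2.551 = 0.02536.
Vmax = 1/intercept = 39.4 nmol·min⁻¹; Km = slope × Vmax = 0.03110 × 39.4 = 1.23 mM.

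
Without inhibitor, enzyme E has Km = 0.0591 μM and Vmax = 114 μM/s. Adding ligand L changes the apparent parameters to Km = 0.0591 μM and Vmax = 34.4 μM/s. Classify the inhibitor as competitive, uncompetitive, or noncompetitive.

Vmax decreases (114 → 34.4 μM/s) while Km is unchanged — pure noncompetitive inhibition.

noncompetitive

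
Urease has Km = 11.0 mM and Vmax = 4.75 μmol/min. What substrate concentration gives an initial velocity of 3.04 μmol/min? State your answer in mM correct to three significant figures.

19.6 mM

Rearranging v = Vmax[S]/(Km+[S]) gives [S] = Km·v/(Vmax − v).
[S] = 11.0 × 3.04 / (4.75 − 3.04) = 33.44/1.710 = 19.6 mM.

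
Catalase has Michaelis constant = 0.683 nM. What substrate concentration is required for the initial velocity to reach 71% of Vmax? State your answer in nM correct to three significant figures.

v/Vmax = [S]/(Km+[S]) = 0.71, so [S] = Km·0.71/(1 − 0.71) = 0.683 × 2.448.
[S] = 1.67 nM.

1.67 nM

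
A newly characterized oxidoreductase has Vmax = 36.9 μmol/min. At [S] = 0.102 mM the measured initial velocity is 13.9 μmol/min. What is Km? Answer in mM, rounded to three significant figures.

v/Vmax = 13.9/36.9 = 0.3767 = [S]/(Km+[S]).
So Km + [S] = [S]/0.3767 = 0.2708 mM, giving Km = 0.2708 − 0.102 = 0.169 mM.

0.169 mM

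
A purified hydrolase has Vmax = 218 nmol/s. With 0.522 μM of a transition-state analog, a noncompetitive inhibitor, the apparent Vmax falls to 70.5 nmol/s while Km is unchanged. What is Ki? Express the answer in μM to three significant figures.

Noncompetitive: Vmax,app = Vmax/α with α = 1 + [I]/Ki.
α = Vmax/Vmax,app = 218/70.5 = 3.092.
Since α = 1 + [I]/Ki, [I]/Ki = 3.092 − 1 = 2.092 and Ki = 0.522/2.092 = 0.249 μM.

0.249 μM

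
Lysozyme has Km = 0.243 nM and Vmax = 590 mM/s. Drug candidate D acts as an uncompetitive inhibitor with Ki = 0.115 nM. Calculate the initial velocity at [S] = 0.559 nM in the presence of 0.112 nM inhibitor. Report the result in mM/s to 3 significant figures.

α = 1 + [I]/Ki = 1 + 0.112/0.115 = 1.974.
For an uncompetitive inhibitor, both parameters are divided by α, giving Vmax/α and Km/α: Km,app = 0.123 nM, Vmax,app = 299 mM/s.
v = Vmax,app·[S]/(Km,app + [S]) = 299 × 0.559/(0.123 + 0.559) = 245 mM/s.

245 mM/s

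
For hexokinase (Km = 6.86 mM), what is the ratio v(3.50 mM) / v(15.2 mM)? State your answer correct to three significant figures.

0.490

Since Vmax cancels, v₂/v₁ = [S]₂(Km+[S]₁) / [S]₁(Km+[S]₂).
= 3.50×(6.86+15.2) / (15.2×(6.86+3.50)) = 77.21/157.5 = 0.490.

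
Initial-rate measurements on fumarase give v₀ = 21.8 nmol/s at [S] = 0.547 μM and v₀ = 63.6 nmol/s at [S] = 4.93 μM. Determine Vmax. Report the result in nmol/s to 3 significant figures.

In reciprocal form, 1/v = (Km/Vmax)·(1/[S]) + 1/Vmax. The two points give (1/[S], 1/v) = (1.828, 0.04587) and (0.2028, 0.01572).
Slope = (0.04587 − 0.01572)/(1.828 − 0.2028) = 0.01855; intercept = 0.04587 − 0.01855×1.828 = 0.01196.
Vmax = 1/intercept = 83.6 nmol/s; Km = slope × Vmax = 0.01855 × 83.6 = 1.55 μM.

83.6 nmol/s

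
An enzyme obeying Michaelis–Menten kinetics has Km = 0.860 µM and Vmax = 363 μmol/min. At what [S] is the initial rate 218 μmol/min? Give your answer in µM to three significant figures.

Rearranging v = Vmax[S]/(Km+[S]) gives [S] = Km·v/(Vmax − v).
[S] = 0.860 × 218 / (363 − 218) = 187.5/145.0 = 1.29 µM.

1.29 µM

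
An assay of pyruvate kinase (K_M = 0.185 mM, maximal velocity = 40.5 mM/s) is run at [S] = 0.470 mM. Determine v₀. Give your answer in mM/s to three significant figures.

[S]/(Km+[S]) = 0.470/0.6550 = 0.7176, the fractional saturation.
v = 0.7176 × Vmax = 0.7176 × 40.5 = 29.1 mM/s.

29.1 mM/s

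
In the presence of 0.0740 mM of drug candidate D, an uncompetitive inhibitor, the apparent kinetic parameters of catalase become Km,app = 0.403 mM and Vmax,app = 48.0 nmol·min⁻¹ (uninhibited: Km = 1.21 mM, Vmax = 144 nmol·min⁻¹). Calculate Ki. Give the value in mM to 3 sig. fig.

0.0370 mM

Uncompetitive: Vmax,app = Vmax/α (and Km,app = Km/α) with α = 1 + [I]/Ki.
α = Vmax/Vmax,app = 144/48.0 = 3.000.
Since α = 1 + [I]/Ki, [I]/Ki = 3.000 − 1 = 2.000 and Ki = 0.0740/2.000 = 0.0370 mM.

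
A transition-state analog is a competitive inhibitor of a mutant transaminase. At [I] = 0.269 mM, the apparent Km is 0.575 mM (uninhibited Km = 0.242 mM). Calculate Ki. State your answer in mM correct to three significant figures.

Competitive: Km,app = α·Km with α = 1 + [I]/Ki.
α = Km,app/Km = 0.575/0.242 = 2.376.
Since α = 1 + [I]/Ki, [I]/Ki = 2.376 − 1 = 1.376 and Ki = 0.269/1.376 = 0.195 mM.

0.195 mM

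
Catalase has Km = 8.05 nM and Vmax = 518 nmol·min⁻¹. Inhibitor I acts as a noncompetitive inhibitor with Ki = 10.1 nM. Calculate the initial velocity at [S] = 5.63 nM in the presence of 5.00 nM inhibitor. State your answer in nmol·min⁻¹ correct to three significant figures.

143 nmol·min⁻¹

α = 1 + [I]/Ki = 1 + 5.00/10.1 = 1.495.
For a noncompetitive inhibitor, Vmax is reduced to Vmax/α while Km is unchanged: Km,app = 8.05 nM, Vmax,app = 346 nmol·min⁻¹.
v = Vmax,app·[S]/(Km,app + [S]) = 346 × 5.63/(8.05 + 5.63) = 143 nmol·min⁻¹.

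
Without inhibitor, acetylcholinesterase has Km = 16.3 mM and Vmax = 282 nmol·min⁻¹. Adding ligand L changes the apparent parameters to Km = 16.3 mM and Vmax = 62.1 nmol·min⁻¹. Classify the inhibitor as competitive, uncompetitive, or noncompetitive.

Vmax decreases (282 → 62.1 nmol·min⁻¹) while Km is unchanged — pure noncompetitive inhibition.

noncompetitive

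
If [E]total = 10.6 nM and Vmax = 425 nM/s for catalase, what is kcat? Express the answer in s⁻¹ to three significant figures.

40.1 s⁻¹

kcat = Vmax/[E]total = 425 nM/s / 10.6 nM = 40.1 s⁻¹.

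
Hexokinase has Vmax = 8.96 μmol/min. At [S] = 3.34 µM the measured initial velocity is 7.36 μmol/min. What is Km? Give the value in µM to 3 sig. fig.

v/Vmax = 7.36/8.96 = 0.8214 = [S]/(Km+[S]).
So Km + [S] = [S]/0.8214 = 4.066 µM, giving Km = 4.066 − 3.34 = 0.726 µM.

0.726 µM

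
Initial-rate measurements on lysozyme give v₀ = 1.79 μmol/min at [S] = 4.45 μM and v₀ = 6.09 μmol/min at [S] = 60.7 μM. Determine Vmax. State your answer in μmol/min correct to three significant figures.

In reciprocal form, 1/v = (Km/Vmax)·(1/[S]) + 1/Vmax. The two points give (1/[S], 1/v) = (0.2247, 0.5587) and (0.01647, 0.1642).
Slope = (0.5587 − 0.1642)/(0.2247 − 0.01647) = 1.894; intercept = 0.5587 − 1.894×0.2247 = 0.1330.
Vmax = 1/intercept = 7.52 μmol/min; Km = slope × Vmax = 1.894 × 7.52 = 14.2 μM.

7.52 μmol/min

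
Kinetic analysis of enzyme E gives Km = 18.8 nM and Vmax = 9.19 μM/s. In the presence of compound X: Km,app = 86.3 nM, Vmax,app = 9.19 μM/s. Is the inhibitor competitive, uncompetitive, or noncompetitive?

Km increases (18.8 → 86.3 nM) while Vmax is unchanged — the hallmark of competitive inhibition.

competitive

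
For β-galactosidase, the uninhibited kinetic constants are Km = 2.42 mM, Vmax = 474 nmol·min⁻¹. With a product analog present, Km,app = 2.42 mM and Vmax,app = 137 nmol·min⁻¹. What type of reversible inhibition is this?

noncompetitive

Vmax decreases (474 → 137 nmol·min⁻¹) while Km is unchanged — pure noncompetitive inhibition.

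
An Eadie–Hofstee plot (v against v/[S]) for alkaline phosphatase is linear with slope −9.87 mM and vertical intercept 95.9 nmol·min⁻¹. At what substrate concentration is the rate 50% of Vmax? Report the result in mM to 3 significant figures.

The Eadie–Hofstee slope gives Km = 9.87 mM (slope = −Km).
v/Vmax = [S]/(Km+[S]) = 0.5 ⇒ [S] = Km·0.5/(1−0.5) = 9.87 × 1.000 = 9.87 mM.

9.87 mM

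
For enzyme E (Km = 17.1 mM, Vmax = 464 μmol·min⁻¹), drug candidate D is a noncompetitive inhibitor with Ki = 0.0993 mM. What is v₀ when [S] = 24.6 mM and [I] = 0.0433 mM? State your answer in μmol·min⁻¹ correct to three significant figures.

With α = 1 + [I]/Ki = 1 + 0.0433/0.0993 = 1.436, the noncompetitive rate law is v = (Vmax/α)·[S] / (Km + [S]).
v = (464/1.436)×24.6 / (17.1 + 24.6) = 7948/41.70 = 191 μmol·min⁻¹.

191 μmol·min⁻¹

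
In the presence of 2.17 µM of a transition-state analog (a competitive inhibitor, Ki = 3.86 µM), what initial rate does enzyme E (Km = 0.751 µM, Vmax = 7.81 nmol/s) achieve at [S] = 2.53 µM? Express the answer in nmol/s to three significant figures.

5.34 nmol/s

With α = 1 + [I]/Ki = 1 + 2.17/3.86 = 1.562, the competitive rate law is v = Vmax[S] / (αKm + [S]).
v = 7.81×2.53 / (1.562×0.751 + 2.53) = 19.76/3.703 = 5.34 nmol/s.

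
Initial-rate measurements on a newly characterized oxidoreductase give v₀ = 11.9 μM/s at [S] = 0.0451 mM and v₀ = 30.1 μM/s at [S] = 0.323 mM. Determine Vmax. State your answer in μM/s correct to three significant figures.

40.0 μM/s

In reciprocal form, 1/v = (Km/Vmax)·(1/[S]) + 1/Vmax. The two points give (1/[S], 1/v) = (22.17, 0.08403) and (3.096, 0.03322).
Slope = (0.08403 − 0.03322)/(22.17 − 3.096) = 0.002663; intercept = 0.08403 − 0.002663×22.17 = 0.02498.
Vmax = 1/intercept = 40.0 μM/s; Km = slope × Vmax = 0.002663 × 40.0 = 0.107 mM.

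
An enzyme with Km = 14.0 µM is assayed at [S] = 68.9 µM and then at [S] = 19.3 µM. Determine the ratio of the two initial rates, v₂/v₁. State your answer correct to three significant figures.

0.697

Since Vmax cancels, v₂/v₁ = [S]₂(Km+[S]₁) / [S]₁(Km+[S]₂).
= 19.3×(14.0+68.9) / (68.9×(14.0+19.3)) = 1600/2294 = 0.697.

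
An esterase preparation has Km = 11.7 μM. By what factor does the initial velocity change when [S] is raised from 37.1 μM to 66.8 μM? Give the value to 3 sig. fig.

Since Vmax cancels, v₂/v₁ = [S]₂(Km+[S]₁) / [S]₁(Km+[S]₂).
= 66.8×(11.7+37.1) / (37.1×(11.7+66.8)) = 3260/2912 = 1.12.

1.12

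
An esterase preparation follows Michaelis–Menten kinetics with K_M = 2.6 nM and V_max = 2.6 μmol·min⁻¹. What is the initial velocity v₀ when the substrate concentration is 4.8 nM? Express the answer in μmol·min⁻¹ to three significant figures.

[S]/(Km+[S]) = 4.8/7.400 = 0.6486, the fractional saturation.
v = 0.6486 × Vmax = 0.6486 × 2.6 = 1.69 μmol·min⁻¹.

1.69 μmol·min⁻¹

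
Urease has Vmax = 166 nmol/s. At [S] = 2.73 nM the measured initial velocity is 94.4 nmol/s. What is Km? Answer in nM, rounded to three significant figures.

v/Vmax = 94.4/166 = 0.5687 = [S]/(Km+[S]).
So Km + [S] = [S]/0.5687 = 4.801 nM, giving Km = 4.801 − 2.73 = 2.07 nM.

2.07 nM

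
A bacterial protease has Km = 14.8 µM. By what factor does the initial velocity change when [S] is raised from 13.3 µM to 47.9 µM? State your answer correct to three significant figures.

1.61

Since Vmax cancels, v₂/v₁ = [S]₂(Km+[S]₁) / [S]₁(Km+[S]₂).
= 47.9×(14.8+13.3) / (13.3×(14.8+47.9)) = 1346/833.9 = 1.61.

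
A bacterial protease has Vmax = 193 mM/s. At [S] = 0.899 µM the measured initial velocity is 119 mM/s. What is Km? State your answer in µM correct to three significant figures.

v/Vmax = 119/193 = 0.6166 = [S]/(Km+[S]).
So Km + [S] = [S]/0.6166 = 1.458 µM, giving Km = 1.458 − 0.899 = 0.559 µM.

0.559 µM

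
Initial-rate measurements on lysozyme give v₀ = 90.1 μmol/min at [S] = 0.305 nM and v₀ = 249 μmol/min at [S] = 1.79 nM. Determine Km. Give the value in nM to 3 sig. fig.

1.02 nM

From v = Vmax[S]/(Km+[S]), each point gives Vmax = v(Km+[S])/[S].
Equating: 90.1(Km+0.305)/0.305 = 249(Km+1.79)/1.79.
295.4·Km + 90.1 = 139.1·Km + 249, so (295.4 − 139.1)·Km = 249 − 90.1.
Km = 158.9/156.3 = 1.02 nM; then Vmax = 90.1(1.02+0.305)/0.305 = 390 μmol/min.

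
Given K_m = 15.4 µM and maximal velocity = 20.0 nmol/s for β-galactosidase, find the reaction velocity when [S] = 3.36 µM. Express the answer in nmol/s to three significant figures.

[S]/(Km+[S]) = 3.36/18.76 = 0.1791, the fractional saturation.
v = 0.1791 × Vmax = 0.1791 × 20.0 = 3.58 nmol/s.

3.58 nmol/s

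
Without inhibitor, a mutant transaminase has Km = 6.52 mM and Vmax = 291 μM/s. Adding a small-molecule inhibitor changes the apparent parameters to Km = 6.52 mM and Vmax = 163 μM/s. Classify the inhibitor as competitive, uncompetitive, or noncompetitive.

Vmax decreases (291 → 163 μM/s) while Km is unchanged — pure noncompetitive inhibition.

noncompetitive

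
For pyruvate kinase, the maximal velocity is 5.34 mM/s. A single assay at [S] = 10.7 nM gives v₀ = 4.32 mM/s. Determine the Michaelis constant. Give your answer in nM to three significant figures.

2.53 nM

From v = Vmax[S]/(Km+[S]), Km = [S](Vmax − v)/v.
Km = 10.7 × (5.34 − 4.32) / 4.32 = 10.91/4.32 = 2.53 nM.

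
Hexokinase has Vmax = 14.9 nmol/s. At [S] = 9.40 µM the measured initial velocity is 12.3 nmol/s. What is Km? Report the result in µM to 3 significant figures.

v/Vmax = 12.3/14.9 = 0.8255 = [S]/(Km+[S]).
So Km + [S] = [S]/0.8255 = 11.39 µM, giving Km = 11.39 − 9.40 = 1.99 µM.

1.99 µM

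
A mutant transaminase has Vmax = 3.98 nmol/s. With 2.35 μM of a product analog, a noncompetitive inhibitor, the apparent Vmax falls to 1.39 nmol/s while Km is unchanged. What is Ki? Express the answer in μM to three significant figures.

Noncompetitive: Vmax,app = Vmax/α with α = 1 + [I]/Ki.
α = Vmax/Vmax,app = 3.98/1.39 = 2.863.
Ki = [I]/(α − 1) = 2.35/1.863 = 1.26 μM.

1.26 μM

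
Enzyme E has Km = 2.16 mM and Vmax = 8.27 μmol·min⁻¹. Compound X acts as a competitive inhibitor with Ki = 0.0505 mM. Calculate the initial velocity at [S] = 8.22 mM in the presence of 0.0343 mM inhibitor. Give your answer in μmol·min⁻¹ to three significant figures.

α = 1 + [I]/Ki = 1 + 0.0343/0.0505 = 1.679.
For a competitive inhibitor, Vmax is unchanged and the apparent Km becomes α·Km: Km,app = 3.63 mM, Vmax,app = 8.27 μmol·min⁻¹.
v = Vmax,app·[S]/(Km,app + [S]) = 8.27 × 8.22/(3.63 + 8.22) = 5.74 μmol·min⁻¹.

5.74 μmol·min⁻¹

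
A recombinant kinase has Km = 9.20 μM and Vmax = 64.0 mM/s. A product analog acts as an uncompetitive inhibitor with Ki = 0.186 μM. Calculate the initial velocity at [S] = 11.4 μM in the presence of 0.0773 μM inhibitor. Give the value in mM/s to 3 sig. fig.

28.8 mM/s

α = 1 + [I]/Ki = 1 + 0.0773/0.186 = 1.416.
For an uncompetitive inhibitor, both parameters are divided by α, giving Vmax/α and Km/α: Km,app = 6.50 μM, Vmax,app = 45.2 mM/s.
v = Vmax,app·[S]/(Km,app + [S]) = 45.2 × 11.4/(6.50 + 11.4) = 28.8 mM/s.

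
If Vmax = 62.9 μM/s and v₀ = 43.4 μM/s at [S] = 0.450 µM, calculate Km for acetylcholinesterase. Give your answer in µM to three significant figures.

v/Vmax = 43.4/62.9 = 0.6900 = [S]/(Km+[S]).
So Km + [S] = [S]/0.6900 = 0.6522 µM, giving Km = 0.6522 − 0.450 = 0.202 µM.

0.202 µM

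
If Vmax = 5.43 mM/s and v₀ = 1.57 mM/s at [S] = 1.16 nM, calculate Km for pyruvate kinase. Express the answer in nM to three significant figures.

From v = Vmax[S]/(Km+[S]), Km = [S](Vmax − v)/v.
Km = 1.16 × (5.43 − 1.57) / 1.57 = 4.478/1.57 = 2.85 nM.

2.85 nM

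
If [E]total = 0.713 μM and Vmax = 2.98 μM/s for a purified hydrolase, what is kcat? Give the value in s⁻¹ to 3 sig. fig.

kcat = Vmax/[E]total = 2.98 μM/s / 0.713 μM = 4.18 s⁻¹.

4.18 s⁻¹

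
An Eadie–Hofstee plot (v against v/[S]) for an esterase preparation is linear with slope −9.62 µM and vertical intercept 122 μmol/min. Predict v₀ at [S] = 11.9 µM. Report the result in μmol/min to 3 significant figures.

67.5 μmol/min

In the Eadie–Hofstee form v = Vmax − Km·(v/[S]), the slope is −Km and the intercept is Vmax, so Km = 9.62 µM and Vmax = 122 μmol/min.
v = 122 × 11.9/(9.62 + 11.9) = 67.5 μmol/min.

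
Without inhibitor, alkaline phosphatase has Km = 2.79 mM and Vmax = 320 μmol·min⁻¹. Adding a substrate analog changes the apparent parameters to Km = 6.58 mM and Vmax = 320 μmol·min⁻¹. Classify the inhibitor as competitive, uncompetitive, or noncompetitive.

Km increases (2.79 → 6.58 mM) while Vmax is unchanged — the hallmark of competitive inhibition.

competitive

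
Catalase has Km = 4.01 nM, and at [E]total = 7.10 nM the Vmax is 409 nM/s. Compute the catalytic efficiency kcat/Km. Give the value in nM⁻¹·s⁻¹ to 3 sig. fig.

kcat = Vmax/[E]total = 409/7.10 = 57.6 s⁻¹.
kcat/Km = 57.6/4.01 = 14.4 nM⁻¹·s⁻¹.

14.4 nM⁻¹·s⁻¹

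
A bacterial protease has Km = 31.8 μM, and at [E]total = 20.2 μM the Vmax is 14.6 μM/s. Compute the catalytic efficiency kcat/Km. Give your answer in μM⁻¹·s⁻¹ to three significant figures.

kcat = Vmax/[E]total = 14.6/20.2 = 0.723 s⁻¹.
kcat/Km = 0.723/31.8 = 0.0227 μM⁻¹·s⁻¹.

0.0227 μM⁻¹·s⁻¹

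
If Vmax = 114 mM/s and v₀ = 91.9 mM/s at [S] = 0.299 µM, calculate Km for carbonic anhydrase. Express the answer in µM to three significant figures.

From v = Vmax[S]/(Km+[S]), Km = [S](Vmax − v)/v.
Km = 0.299 × (114 − 91.9) / 91.9 = 6.608/91.9 = 0.0719 µM.

0.0719 µM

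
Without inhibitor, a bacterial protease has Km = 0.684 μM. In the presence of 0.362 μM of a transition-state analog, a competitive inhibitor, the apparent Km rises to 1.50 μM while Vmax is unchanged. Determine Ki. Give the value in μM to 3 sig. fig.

0.303 μM

Competitive: Km,app = α·Km with α = 1 + [I]/Ki.
α = Km,app/Km = 1.50/0.684 = 2.193.
Since α = 1 + [I]/Ki, [I]/Ki = 2.193 − 1 = 1.193 and Ki = 0.362/1.193 = 0.303 μM.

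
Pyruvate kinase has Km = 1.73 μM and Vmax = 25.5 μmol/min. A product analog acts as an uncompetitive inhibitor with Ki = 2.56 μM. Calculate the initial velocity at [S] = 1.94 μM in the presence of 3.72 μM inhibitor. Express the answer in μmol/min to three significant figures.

7.62 μmol/min

With α = 1 + [I]/Ki = 1 + 3.72/2.56 = 2.453, the uncompetitive rate law is v = (Vmax/α)·[S] / (Km/α + [S]).
v = (25.5/2.453)×1.94 / (1.73/2.453 + 1.94) = 20.17/2.645 = 7.62 μmol/min.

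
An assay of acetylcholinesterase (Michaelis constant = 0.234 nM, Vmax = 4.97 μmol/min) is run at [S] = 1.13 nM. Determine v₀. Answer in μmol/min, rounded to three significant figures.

4.12 μmol/min

v = Vmax·[S]/(Km + [S]) = 4.97 × 1.13 / (0.234 + 1.13)
  = 5.616 / 1.364 = 4.12 μmol/min.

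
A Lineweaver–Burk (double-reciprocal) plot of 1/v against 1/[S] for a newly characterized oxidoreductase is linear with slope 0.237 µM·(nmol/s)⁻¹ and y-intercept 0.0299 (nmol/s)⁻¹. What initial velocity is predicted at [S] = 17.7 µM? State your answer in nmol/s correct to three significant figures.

The y-intercept is 1/Vmax, so Vmax = 1/0.0299 = 33.4 nmol/s.
The slope is Km/Vmax, so Km = 0.237 × 33.4 = 7.93 µM.
Then v = 33.4 × 17.7/(7.93 + 17.7) = 23.1 nmol/s.

23.1 nmol/s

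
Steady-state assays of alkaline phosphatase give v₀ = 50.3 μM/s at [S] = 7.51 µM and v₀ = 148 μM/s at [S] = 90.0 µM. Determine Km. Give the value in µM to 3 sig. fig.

19.3 µM

In reciprocal form, 1/v = (Km/Vmax)·(1/[S]) + 1/Vmax. The two points give (1/[S], 1/v) = (0.1332, 0.01988) and (0.01111, 0.006757).
Slope = (0.01988 − 0.006757)/(0.1332 − 0.01111) = 0.1075; intercept = 0.01988 − 0.1075×0.1332 = 0.005562.
Vmax = 1/intercept = 180 μM/s; Km = slope × Vmax = 0.1075 × 180 = 19.3 µM.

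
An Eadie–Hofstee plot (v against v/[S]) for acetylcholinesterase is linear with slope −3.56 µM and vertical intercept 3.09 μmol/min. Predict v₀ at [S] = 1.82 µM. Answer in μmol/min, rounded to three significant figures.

In the Eadie–Hofstee form v = Vmax − Km·(v/[S]), the slope is −Km and the intercept is Vmax, so Km = 3.56 µM and Vmax = 3.09 μmol/min.
v = 3.09 × 1.82/(3.56 + 1.82) = 1.05 μmol/min.

1.05 μmol/min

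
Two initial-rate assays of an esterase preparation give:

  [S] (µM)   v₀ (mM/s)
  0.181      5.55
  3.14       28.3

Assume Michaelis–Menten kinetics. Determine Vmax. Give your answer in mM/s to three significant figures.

In reciprocal form, 1/v = (Km/Vmax)·(1/[S]) + 1/Vmax. The two points give (1/[S], 1/v) = (5.525, 0.1802) and (0.3185, 0.03534).
Slope = (0.1802 − 0.03534)/(5.525 − 0.3185) = 0.02782; intercept = 0.1802 − 0.02782×5.525 = 0.02648.
Vmax = 1/intercept = 37.8 mM/s; Km = slope × Vmax = 0.02782 × 37.8 = 1.05 µM.

37.8 mM/s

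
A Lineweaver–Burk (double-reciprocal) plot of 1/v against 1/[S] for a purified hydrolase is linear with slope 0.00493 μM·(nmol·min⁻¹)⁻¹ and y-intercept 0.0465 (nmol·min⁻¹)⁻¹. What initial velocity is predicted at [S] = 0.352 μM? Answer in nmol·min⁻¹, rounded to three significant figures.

The y-intercept is 1/Vmax, so Vmax = 1/0.0465 = 21.5 nmol·min⁻¹.
The slope is Km/Vmax, so Km = 0.00493 × 21.5 = 0.106 μM.
Then v = 21.5 × 0.352/(0.106 + 0.352) = 16.5 nmol·min⁻¹.

16.5 nmol·min⁻¹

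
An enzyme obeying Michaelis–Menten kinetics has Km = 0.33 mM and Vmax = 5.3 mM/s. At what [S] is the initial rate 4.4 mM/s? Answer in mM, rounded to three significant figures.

1.61 mM

The required fractional saturation is v/Vmax = 4.4/5.3 = 0.8302.
Then [S]/(Km+[S]) = 0.8302 ⇒ [S] = 0.33 × 0.8302/(1 − 0.8302) = 1.61 mM.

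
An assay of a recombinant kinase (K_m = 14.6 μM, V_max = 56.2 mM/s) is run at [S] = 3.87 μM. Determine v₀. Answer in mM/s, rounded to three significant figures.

[S]/(Km+[S]) = 3.87/18.47 = 0.2095, the fractional saturation.
v = 0.2095 × Vmax = 0.2095 × 56.2 = 11.8 mM/s.

11.8 mM/s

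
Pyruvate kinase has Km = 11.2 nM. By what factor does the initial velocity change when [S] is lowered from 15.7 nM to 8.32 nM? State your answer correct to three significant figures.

Since Vmax cancels, v₂/v₁ = [S]₂(Km+[S]₁) / [S]₁(Km+[S]₂).
= 8.32×(11.2+15.7) / (15.7×(11.2+8.32)) = 223.8/306.5 = 0.730.

0.730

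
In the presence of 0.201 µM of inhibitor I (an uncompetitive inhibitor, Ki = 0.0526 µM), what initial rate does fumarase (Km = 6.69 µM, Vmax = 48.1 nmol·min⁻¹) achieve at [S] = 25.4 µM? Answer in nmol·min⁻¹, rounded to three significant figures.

9.46 nmol·min⁻¹

α = 1 + [I]/Ki = 1 + 0.201/0.0526 = 4.821.
For an uncompetitive inhibitor, both parameters are divided by α, giving Vmax/α and Km/α: Km,app = 1.39 µM, Vmax,app = 9.98 nmol·min⁻¹.
v = Vmax,app·[S]/(Km,app + [S]) = 9.98 × 25.4/(1.39 + 25.4) = 9.46 nmol·min⁻¹.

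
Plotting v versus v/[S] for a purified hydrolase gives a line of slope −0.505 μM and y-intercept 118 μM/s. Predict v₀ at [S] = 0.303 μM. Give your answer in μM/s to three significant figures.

44.2 μM/s

In the Eadie–Hofstee form v = Vmax − Km·(v/[S]), the slope is −Km and the intercept is Vmax, so Km = 0.505 μM and Vmax = 118 μM/s.
v = 118 × 0.303/(0.505 + 0.303) = 44.2 μM/s.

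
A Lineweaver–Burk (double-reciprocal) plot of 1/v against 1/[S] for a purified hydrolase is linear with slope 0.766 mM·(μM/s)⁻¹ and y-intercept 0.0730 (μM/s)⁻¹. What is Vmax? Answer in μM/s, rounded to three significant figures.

13.7 μM/s

The y-intercept of a Lineweaver–Burk plot equals 1/Vmax, so Vmax = 1/0.0730 = 13.7 μM/s.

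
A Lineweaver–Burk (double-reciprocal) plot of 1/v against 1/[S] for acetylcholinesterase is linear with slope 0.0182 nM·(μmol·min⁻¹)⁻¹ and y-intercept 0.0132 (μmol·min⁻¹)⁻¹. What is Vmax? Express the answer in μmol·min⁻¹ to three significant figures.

75.8 μmol·min⁻¹

The y-intercept of a Lineweaver–Burk plot equals 1/Vmax, so Vmax = 1/0.0132 = 75.8 μmol·min⁻¹.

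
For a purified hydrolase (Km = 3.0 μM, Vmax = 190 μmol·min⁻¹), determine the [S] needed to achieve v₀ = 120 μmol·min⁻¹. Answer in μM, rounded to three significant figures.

The required fractional saturation is v/Vmax = 120/190 = 0.6316.
Then [S]/(Km+[S]) = 0.6316 ⇒ [S] = 3.0 × 0.6316/(1 − 0.6316) = 5.14 μM.

5.14 μM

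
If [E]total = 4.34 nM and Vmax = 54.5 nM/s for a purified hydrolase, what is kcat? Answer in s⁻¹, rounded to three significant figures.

kcat = Vmax/[E]total = 54.5 nM/s / 4.34 nM = 12.6 s⁻¹.

12.6 s⁻¹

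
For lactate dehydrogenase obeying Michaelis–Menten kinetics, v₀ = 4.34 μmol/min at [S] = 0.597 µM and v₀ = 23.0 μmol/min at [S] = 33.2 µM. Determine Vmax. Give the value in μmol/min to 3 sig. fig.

25.0 μmol/min

From v = Vmax[S]/(Km+[S]), each point gives Vmax = v(Km+[S])/[S].
Equating: 4.34(Km+0.597)/0.597 = 23.0(Km+33.2)/33.2.
7.270·Km + 4.34 = 0.6928·Km + 23.0, so (7.270 − 0.6928)·Km = 23.0 − 4.34.
Km = 18.66/6.577 = 2.84 µM; then Vmax = 4.34(2.84+0.597)/0.597 = 25.0 μmol/min.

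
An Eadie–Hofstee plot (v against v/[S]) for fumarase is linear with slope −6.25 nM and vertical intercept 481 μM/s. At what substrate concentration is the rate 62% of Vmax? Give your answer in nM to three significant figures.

The Eadie–Hofstee slope gives Km = 6.25 nM (slope = −Km).
v/Vmax = [S]/(Km+[S]) = 0.62 ⇒ [S] = Km·0.62/(1−0.62) = 6.25 × 1.632 = 10.2 nM.

10.2 nM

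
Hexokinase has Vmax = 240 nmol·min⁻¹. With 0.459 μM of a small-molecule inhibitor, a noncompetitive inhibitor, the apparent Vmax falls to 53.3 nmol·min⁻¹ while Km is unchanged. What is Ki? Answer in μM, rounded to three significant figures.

0.131 μM

Noncompetitive: Vmax,app = Vmax/α with α = 1 + [I]/Ki.
α = Vmax/Vmax,app = 240/53.3 = 4.503.
Since α = 1 + [I]/Ki, [I]/Ki = 4.503 − 1 = 3.503 and Ki = 0.459/3.503 = 0.131 μM.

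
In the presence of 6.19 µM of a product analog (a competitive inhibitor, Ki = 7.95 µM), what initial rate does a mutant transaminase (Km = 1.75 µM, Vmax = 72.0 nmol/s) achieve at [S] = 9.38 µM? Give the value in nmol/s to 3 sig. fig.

With α = 1 + [I]/Ki = 1 + 6.19/7.95 = 1.779, the competitive rate law is v = Vmax[S] / (αKm + [S]).
v = 72.0×9.38 / (1.779×1.75 + 9.38) = 675.4/12.49 = 54.1 nmol/s.

54.1 nmol/s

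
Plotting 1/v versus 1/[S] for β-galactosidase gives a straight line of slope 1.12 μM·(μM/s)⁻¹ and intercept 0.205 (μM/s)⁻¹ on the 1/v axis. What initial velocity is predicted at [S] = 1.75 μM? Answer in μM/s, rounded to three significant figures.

1.18 μM/s

The y-intercept is 1/Vmax, so Vmax = 1/0.205 = 4.88 μM/s.
The slope is Km/Vmax, so Km = 1.12 × 4.88 = 5.46 μM.
Then v = 4.88 × 1.75/(5.46 + 1.75) = 1.18 μM/s.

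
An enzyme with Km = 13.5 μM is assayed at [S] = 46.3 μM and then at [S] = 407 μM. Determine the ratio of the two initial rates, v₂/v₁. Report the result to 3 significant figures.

The fractional saturations are [S]/(Km+[S]) = 46.3/59.80 = 0.7742 and 407/420.5 = 0.9679.
v₂/v₁ is just their ratio: 0.9679/0.7742 = 1.25.

1.25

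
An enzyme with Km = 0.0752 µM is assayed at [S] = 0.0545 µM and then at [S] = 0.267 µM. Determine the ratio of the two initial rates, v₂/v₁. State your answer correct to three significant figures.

1.86

The fractional saturations are [S]/(Km+[S]) = 0.0545/0.1297 = 0.4202 and 0.267/0.3422 = 0.7802.
v₂/v₁ is just their ratio: 0.7802/0.4202 = 1.86.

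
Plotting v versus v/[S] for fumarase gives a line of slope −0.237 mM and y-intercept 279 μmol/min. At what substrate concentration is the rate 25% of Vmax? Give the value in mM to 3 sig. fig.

0.0790 mM

The Eadie–Hofstee slope gives Km = 0.237 mM (slope = −Km).
v/Vmax = [S]/(Km+[S]) = 0.25 ⇒ [S] = Km·0.25/(1−0.25) = 0.237 × 0.3333 = 0.0790 mM.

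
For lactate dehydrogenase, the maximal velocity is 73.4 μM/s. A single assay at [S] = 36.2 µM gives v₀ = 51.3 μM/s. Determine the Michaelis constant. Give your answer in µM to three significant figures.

15.6 µM

v/Vmax = 51.3/73.4 = 0.6989 = [S]/(Km+[S]).
So Km + [S] = [S]/0.6989 = 51.79 µM, giving Km = 51.79 − 36.2 = 15.6 µM.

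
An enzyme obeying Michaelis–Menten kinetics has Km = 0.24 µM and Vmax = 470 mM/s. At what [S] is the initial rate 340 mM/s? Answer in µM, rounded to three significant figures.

0.628 µM

Rearranging v = Vmax[S]/(Km+[S]) gives [S] = Km·v/(Vmax − v).
[S] = 0.24 × 340 / (470 − 340) = 81.60/130.0 = 0.628 µM.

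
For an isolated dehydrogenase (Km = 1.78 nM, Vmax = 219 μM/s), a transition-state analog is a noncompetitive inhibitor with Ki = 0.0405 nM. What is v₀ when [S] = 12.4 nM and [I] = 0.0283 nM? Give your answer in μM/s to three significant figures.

With α = 1 + [I]/Ki = 1 + 0.0283/0.0405 = 1.699, the noncompetitive rate law is v = (Vmax/α)·[S] / (Km + [S]).
v = (219/1.699)×12.4 / (1.78 + 12.4) = 1599/14.18 = 113 μM/s.

113 μM/s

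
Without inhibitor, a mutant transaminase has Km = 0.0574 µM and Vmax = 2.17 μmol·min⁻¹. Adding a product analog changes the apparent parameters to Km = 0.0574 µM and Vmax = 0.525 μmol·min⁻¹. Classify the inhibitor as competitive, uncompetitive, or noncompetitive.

Vmax decreases (2.17 → 0.525 μmol·min⁻¹) while Km is unchanged — pure noncompetitive inhibition.

noncompetitive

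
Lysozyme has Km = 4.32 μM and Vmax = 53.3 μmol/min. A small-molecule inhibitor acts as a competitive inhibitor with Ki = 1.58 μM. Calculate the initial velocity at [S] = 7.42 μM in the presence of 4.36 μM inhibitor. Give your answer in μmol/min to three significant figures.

With α = 1 + [I]/Ki = 1 + 4.36/1.58 = 3.759, the competitive rate law is v = Vmax[S] / (αKm + [S]).
v = 53.3×7.42 / (3.759×4.32 + 7.42) = 395.5/23.66 = 16.7 μmol/min.

16.7 μmol/min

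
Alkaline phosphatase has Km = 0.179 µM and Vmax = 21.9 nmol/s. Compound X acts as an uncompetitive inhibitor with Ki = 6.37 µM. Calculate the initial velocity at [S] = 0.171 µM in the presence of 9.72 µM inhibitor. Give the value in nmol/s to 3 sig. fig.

6.13 nmol/s

α = 1 + [I]/Ki = 1 + 9.72/6.37 = 2.526.
For an uncompetitive inhibitor, both parameters are divided by α, giving Vmax/α and Km/α: Km,app = 0.0709 µM, Vmax,app = 8.67 nmol/s.
v = Vmax,app·[S]/(Km,app + [S]) = 8.67 × 0.171/(0.0709 + 0.171) = 6.13 nmol/s.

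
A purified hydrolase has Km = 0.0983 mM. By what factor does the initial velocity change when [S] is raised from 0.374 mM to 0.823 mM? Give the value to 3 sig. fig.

The fractional saturations are [S]/(Km+[S]) = 0.374/0.4723 = 0.7919 and 0.823/0.9213 = 0.8933.
v₂/v₁ is just their ratio: 0.8933/0.7919 = 1.13.

1.13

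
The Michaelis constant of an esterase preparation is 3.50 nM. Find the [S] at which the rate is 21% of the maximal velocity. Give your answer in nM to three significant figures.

0.930 nM

v/Vmax = [S]/(Km+[S]) = 0.21, so [S] = Km·0.21/(1 − 0.21) = 3.50 × 0.2658.
[S] = 0.930 nM.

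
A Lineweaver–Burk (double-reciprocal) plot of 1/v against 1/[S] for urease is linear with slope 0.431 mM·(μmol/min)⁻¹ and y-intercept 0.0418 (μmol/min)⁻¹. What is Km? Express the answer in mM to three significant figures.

10.3 mM

y-intercept = 1/Vmax ⇒ Vmax = 23.9 μmol/min; slope = Km/Vmax ⇒ Km = slope × Vmax.
Km = 0.431 × 23.9 = 10.3 mM.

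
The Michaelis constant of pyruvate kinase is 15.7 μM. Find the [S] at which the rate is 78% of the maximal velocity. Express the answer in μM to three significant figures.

55.7 μM

v/Vmax = [S]/(Km+[S]) = 0.78, so [S] = Km·0.78/(1 − 0.78) = 15.7 × 3.545.
[S] = 55.7 μM.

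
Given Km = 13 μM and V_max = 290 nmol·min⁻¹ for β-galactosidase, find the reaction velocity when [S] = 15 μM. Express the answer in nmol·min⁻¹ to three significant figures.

[S]/(Km+[S]) = 15/28.00 = 0.5357, the fractional saturation.
v = 0.5357 × Vmax = 0.5357 × 290 = 155 nmol·min⁻¹.

155 nmol·min⁻¹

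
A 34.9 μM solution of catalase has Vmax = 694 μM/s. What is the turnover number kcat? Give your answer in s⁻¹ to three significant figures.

19.9 s⁻¹

kcat = Vmax/[E]total = 694 μM/s / 34.9 μM = 19.9 s⁻¹.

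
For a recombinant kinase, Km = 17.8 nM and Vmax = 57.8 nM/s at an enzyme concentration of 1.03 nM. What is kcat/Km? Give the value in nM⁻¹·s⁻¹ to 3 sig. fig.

3.15 nM⁻¹·s⁻¹

kcat = Vmax/[E]total = 57.8/1.03 = 56.1 s⁻¹.
kcat/Km = 56.1/17.8 = 3.15 nM⁻¹·s⁻¹.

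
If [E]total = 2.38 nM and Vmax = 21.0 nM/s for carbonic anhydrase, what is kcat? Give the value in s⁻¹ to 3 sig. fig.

kcat = Vmax/[E]total = 21.0 nM/s / 2.38 nM = 8.82 s⁻¹.

8.82 s⁻¹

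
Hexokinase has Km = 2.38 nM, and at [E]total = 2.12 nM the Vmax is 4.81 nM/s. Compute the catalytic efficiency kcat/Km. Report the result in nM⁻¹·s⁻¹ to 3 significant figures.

0.953 nM⁻¹·s⁻¹

kcat = Vmax/[E]total = 4.81/2.12 = 2.27 s⁻¹.
kcat/Km = 2.27/2.38 = 0.953 nM⁻¹·s⁻¹.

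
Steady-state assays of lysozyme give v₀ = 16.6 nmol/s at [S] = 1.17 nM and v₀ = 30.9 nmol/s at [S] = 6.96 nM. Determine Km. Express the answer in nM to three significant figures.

From v = Vmax[S]/(Km+[S]), each point gives Vmax = v(Km+[S])/[S].
Equating: 16.6(Km+1.17)/1.17 = 30.9(Km+6.96)/6.96.
14.19·Km + 16.6 = 4.440·Km + 30.9, so (14.19 − 4.440)·Km = 30.9 − 16.6.
Km = 14.30/9.748 = 1.47 nM; then Vmax = 16.6(1.47+1.17)/1.17 = 37.4 nmol/s.

1.47 nM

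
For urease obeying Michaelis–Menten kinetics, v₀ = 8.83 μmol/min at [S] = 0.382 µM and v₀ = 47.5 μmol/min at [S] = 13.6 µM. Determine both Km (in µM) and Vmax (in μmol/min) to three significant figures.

From v = Vmax[S]/(Km+[S]), each point gives Vmax = v(Km+[S])/[S].
Equating: 8.83(Km+0.382)/0.382 = 47.5(Km+13.6)/13.6.
23.12·Km + 8.83 = 3.493·Km + 47.5, so (23.12 − 3.493)·Km = 47.5 − 8.83.
Km = 38.67/19.62 = 1.97 µM; then Vmax = 8.83(1.97+0.382)/0.382 = 54.4 μmol/min.

Km = 1.97 µM; Vmax = 54.4 μmol/min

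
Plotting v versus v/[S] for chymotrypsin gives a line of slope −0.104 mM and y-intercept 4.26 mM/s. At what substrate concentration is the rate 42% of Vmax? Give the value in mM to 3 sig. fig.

The Eadie–Hofstee slope gives Km = 0.104 mM (slope = −Km).
v/Vmax = [S]/(Km+[S]) = 0.42 ⇒ [S] = Km·0.42/(1−0.42) = 0.104 × 0.7241 = 0.0753 mM.

0.0753 mM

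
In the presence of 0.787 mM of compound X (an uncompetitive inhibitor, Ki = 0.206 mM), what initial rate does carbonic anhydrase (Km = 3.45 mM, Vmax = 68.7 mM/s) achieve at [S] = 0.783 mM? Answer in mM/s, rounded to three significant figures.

α = 1 + [I]/Ki = 1 + 0.787/0.206 = 4.820.
For an uncompetitive inhibitor, both parameters are divided by α, giving Vmax/α and Km/α: Km,app = 0.716 mM, Vmax,app = 14.3 mM/s.
v = Vmax,app·[S]/(Km,app + [S]) = 14.3 × 0.783/(0.716 + 0.783) = 7.45 mM/s.

7.45 mM/s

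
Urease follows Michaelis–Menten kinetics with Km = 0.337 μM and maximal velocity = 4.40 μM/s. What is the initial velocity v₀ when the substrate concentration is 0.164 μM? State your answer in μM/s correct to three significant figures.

[S]/(Km+[S]) = 0.164/0.5010 = 0.3273, the fractional saturation.
v = 0.3273 × Vmax = 0.3273 × 4.40 = 1.44 μM/s.

1.44 μM/s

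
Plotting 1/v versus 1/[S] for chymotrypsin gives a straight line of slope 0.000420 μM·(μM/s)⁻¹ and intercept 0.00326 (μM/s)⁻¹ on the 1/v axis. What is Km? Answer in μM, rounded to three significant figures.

y-intercept = 1/Vmax ⇒ Vmax = 307 μM/s; slope = Km/Vmax ⇒ Km = slope × Vmax.
Km = 0.000420 × 307 = 0.129 μM.

0.129 μM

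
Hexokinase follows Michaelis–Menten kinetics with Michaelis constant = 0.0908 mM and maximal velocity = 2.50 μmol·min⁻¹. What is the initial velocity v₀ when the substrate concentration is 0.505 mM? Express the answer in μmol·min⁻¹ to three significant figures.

2.12 μmol·min⁻¹

v = Vmax·[S]/(Km + [S]) = 2.50 × 0.505 / (0.0908 + 0.505)
  = 1.262 / 0.5958 = 2.12 μmol·min⁻¹.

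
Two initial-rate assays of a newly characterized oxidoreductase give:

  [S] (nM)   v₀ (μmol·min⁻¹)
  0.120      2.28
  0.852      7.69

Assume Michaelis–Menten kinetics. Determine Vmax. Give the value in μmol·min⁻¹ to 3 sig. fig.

In reciprocal form, 1/v = (Km/Vmax)·(1/[S]) + 1/Vmax. The two points give (1/[S], 1/v) = (8.333, 0.4386) and (1.174, 0.1300).
Slope = (0.4386 − 0.1300)/(8.333 − 1.174) = 0.04310; intercept = 0.4386 − 0.04310×8.333 = 0.07946.
Vmax = 1/intercept = 12.6 μmol·min⁻¹; Km = slope × Vmax = 0.04310 × 12.6 = 0.542 nM.

12.6 μmol·min⁻¹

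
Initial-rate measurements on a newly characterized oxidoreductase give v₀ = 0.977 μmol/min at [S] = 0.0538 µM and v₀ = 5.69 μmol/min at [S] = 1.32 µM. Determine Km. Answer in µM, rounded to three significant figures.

0.340 µM

From v = Vmax[S]/(Km+[S]), each point gives Vmax = v(Km+[S])/[S].
Equating: 0.977(Km+0.0538)/0.0538 = 5.69(Km+1.32)/1.32.
18.16·Km + 0.977 = 4.311·Km + 5.69, so (18.16 − 4.311)·Km = 5.69 − 0.977.
Km = 4.713/13.85 = 0.340 µM; then Vmax = 0.977(0.340+0.0538)/0.0538 = 7.16 μmol/min.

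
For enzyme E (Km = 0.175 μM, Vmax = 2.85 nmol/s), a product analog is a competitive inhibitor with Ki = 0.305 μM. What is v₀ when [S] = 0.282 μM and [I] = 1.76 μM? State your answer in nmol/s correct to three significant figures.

With α = 1 + [I]/Ki = 1 + 1.76/0.305 = 6.770, the competitive rate law is v = Vmax[S] / (αKm + [S]).
v = 2.85×0.282 / (6.770×0.175 + 0.282) = 0.8037/1.467 = 0.548 nmol/s.

0.548 nmol/s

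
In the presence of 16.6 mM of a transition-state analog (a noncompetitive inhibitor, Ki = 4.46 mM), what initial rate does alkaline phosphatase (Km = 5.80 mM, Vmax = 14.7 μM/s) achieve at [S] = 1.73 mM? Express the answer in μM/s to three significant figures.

0.715 μM/s

With α = 1 + [I]/Ki = 1 + 16.6/4.46 = 4.722, the noncompetitive rate law is v = (Vmax/α)·[S] / (Km + [S]).
v = (14.7/4.722)×1.73 / (5.80 + 1.73) = 5.386/7.530 = 0.715 μM/s.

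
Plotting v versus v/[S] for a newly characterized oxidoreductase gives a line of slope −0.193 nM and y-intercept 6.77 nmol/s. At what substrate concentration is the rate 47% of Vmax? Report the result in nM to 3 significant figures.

0.171 nM

The Eadie–Hofstee slope gives Km = 0.193 nM (slope = −Km).
v/Vmax = [S]/(Km+[S]) = 0.47 ⇒ [S] = Km·0.47/(1−0.47) = 0.193 × 0.8868 = 0.171 nM.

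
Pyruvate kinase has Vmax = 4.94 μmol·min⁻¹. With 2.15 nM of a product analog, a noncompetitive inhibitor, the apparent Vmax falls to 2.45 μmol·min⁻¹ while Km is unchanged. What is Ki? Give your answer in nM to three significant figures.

2.12 nM

Noncompetitive: Vmax,app = Vmax/α with α = 1 + [I]/Ki.
α = Vmax/Vmax,app = 4.94/2.45 = 2.016.
Since α = 1 + [I]/Ki, [I]/Ki = 2.016 − 1 = 1.016 and Ki = 2.15/1.016 = 2.12 nM.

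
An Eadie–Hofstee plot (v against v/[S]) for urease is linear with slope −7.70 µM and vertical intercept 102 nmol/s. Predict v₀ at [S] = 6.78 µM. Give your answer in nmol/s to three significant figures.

47.8 nmol/s

In the Eadie–Hofstee form v = Vmax − Km·(v/[S]), the slope is −Km and the intercept is Vmax, so Km = 7.70 µM and Vmax = 102 nmol/s.
v = 102 × 6.78/(7.70 + 6.78) = 47.8 nmol/s.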